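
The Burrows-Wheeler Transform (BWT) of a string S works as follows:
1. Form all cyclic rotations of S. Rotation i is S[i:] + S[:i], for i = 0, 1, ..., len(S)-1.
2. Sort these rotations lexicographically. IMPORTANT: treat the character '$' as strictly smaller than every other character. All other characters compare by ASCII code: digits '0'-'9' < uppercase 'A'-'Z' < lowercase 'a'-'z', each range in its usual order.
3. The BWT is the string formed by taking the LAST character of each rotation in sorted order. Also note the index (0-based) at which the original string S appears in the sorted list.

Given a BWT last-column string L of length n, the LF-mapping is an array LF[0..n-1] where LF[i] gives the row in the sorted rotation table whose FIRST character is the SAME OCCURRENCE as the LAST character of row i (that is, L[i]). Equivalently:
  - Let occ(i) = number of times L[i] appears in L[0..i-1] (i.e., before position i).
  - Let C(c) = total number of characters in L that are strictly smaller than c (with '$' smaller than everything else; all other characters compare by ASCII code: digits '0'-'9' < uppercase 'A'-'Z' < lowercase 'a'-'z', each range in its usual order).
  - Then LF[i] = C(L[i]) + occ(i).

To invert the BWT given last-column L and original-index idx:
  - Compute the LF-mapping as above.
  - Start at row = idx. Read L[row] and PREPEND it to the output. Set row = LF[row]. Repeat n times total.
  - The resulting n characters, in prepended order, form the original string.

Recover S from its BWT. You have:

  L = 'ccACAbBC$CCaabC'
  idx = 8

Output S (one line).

Answer: CcAACBCabCCabc$

Derivation:
LF mapping: 13 14 1 4 2 11 3 5 0 6 7 9 10 12 8
Walk LF starting at row 8, prepending L[row]:
  step 1: row=8, L[8]='$', prepend. Next row=LF[8]=0
  step 2: row=0, L[0]='c', prepend. Next row=LF[0]=13
  step 3: row=13, L[13]='b', prepend. Next row=LF[13]=12
  step 4: row=12, L[12]='a', prepend. Next row=LF[12]=10
  step 5: row=10, L[10]='C', prepend. Next row=LF[10]=7
  step 6: row=7, L[7]='C', prepend. Next row=LF[7]=5
  step 7: row=5, L[5]='b', prepend. Next row=LF[5]=11
  step 8: row=11, L[11]='a', prepend. Next row=LF[11]=9
  step 9: row=9, L[9]='C', prepend. Next row=LF[9]=6
  step 10: row=6, L[6]='B', prepend. Next row=LF[6]=3
  step 11: row=3, L[3]='C', prepend. Next row=LF[3]=4
  step 12: row=4, L[4]='A', prepend. Next row=LF[4]=2
  step 13: row=2, L[2]='A', prepend. Next row=LF[2]=1
  step 14: row=1, L[1]='c', prepend. Next row=LF[1]=14
  step 15: row=14, L[14]='C', prepend. Next row=LF[14]=8
Reversed output: CcAACBCabCCabc$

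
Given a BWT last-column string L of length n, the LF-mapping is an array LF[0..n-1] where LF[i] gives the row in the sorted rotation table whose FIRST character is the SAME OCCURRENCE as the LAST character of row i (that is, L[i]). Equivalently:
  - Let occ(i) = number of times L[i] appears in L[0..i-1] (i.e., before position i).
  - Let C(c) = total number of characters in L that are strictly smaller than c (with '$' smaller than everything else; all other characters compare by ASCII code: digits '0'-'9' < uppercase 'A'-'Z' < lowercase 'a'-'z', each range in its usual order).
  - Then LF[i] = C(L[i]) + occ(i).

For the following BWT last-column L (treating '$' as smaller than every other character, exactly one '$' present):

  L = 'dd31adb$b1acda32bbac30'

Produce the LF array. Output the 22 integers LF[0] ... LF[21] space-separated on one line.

Char counts: '$':1, '0':1, '1':2, '2':1, '3':3, 'a':4, 'b':4, 'c':2, 'd':4
C (first-col start): C('$')=0, C('0')=1, C('1')=2, C('2')=4, C('3')=5, C('a')=8, C('b')=12, C('c')=16, C('d')=18
L[0]='d': occ=0, LF[0]=C('d')+0=18+0=18
L[1]='d': occ=1, LF[1]=C('d')+1=18+1=19
L[2]='3': occ=0, LF[2]=C('3')+0=5+0=5
L[3]='1': occ=0, LF[3]=C('1')+0=2+0=2
L[4]='a': occ=0, LF[4]=C('a')+0=8+0=8
L[5]='d': occ=2, LF[5]=C('d')+2=18+2=20
L[6]='b': occ=0, LF[6]=C('b')+0=12+0=12
L[7]='$': occ=0, LF[7]=C('$')+0=0+0=0
L[8]='b': occ=1, LF[8]=C('b')+1=12+1=13
L[9]='1': occ=1, LF[9]=C('1')+1=2+1=3
L[10]='a': occ=1, LF[10]=C('a')+1=8+1=9
L[11]='c': occ=0, LF[11]=C('c')+0=16+0=16
L[12]='d': occ=3, LF[12]=C('d')+3=18+3=21
L[13]='a': occ=2, LF[13]=C('a')+2=8+2=10
L[14]='3': occ=1, LF[14]=C('3')+1=5+1=6
L[15]='2': occ=0, LF[15]=C('2')+0=4+0=4
L[16]='b': occ=2, LF[16]=C('b')+2=12+2=14
L[17]='b': occ=3, LF[17]=C('b')+3=12+3=15
L[18]='a': occ=3, LF[18]=C('a')+3=8+3=11
L[19]='c': occ=1, LF[19]=C('c')+1=16+1=17
L[20]='3': occ=2, LF[20]=C('3')+2=5+2=7
L[21]='0': occ=0, LF[21]=C('0')+0=1+0=1

Answer: 18 19 5 2 8 20 12 0 13 3 9 16 21 10 6 4 14 15 11 17 7 1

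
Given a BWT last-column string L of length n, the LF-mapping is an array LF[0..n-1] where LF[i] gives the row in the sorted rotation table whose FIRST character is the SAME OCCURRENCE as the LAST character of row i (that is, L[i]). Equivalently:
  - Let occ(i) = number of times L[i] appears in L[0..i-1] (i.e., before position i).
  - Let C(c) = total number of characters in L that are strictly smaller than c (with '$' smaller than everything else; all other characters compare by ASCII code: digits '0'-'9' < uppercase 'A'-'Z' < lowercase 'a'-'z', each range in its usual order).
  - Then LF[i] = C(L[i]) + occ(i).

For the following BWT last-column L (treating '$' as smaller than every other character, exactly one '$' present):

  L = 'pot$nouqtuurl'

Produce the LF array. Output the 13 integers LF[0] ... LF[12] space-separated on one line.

Char counts: '$':1, 'l':1, 'n':1, 'o':2, 'p':1, 'q':1, 'r':1, 't':2, 'u':3
C (first-col start): C('$')=0, C('l')=1, C('n')=2, C('o')=3, C('p')=5, C('q')=6, C('r')=7, C('t')=8, C('u')=10
L[0]='p': occ=0, LF[0]=C('p')+0=5+0=5
L[1]='o': occ=0, LF[1]=C('o')+0=3+0=3
L[2]='t': occ=0, LF[2]=C('t')+0=8+0=8
L[3]='$': occ=0, LF[3]=C('$')+0=0+0=0
L[4]='n': occ=0, LF[4]=C('n')+0=2+0=2
L[5]='o': occ=1, LF[5]=C('o')+1=3+1=4
L[6]='u': occ=0, LF[6]=C('u')+0=10+0=10
L[7]='q': occ=0, LF[7]=C('q')+0=6+0=6
L[8]='t': occ=1, LF[8]=C('t')+1=8+1=9
L[9]='u': occ=1, LF[9]=C('u')+1=10+1=11
L[10]='u': occ=2, LF[10]=C('u')+2=10+2=12
L[11]='r': occ=0, LF[11]=C('r')+0=7+0=7
L[12]='l': occ=0, LF[12]=C('l')+0=1+0=1

Answer: 5 3 8 0 2 4 10 6 9 11 12 7 1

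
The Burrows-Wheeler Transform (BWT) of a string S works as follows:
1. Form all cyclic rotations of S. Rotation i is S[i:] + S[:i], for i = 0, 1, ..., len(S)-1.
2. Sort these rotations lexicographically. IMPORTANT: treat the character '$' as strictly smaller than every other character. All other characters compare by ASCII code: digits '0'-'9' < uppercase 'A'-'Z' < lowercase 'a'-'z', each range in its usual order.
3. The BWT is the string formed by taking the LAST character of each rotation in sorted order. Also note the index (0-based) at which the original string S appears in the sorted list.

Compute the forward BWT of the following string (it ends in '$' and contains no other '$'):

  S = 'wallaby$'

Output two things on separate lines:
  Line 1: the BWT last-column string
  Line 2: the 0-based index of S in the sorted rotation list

Answer: ylwala$b
6

Derivation:
All 8 rotations (rotation i = S[i:]+S[:i]):
  rot[0] = wallaby$
  rot[1] = allaby$w
  rot[2] = llaby$wa
  rot[3] = laby$wal
  rot[4] = aby$wall
  rot[5] = by$walla
  rot[6] = y$wallab
  rot[7] = $wallaby
Sorted (with $ < everything):
  sorted[0] = $wallaby  (last char: 'y')
  sorted[1] = aby$wall  (last char: 'l')
  sorted[2] = allaby$w  (last char: 'w')
  sorted[3] = by$walla  (last char: 'a')
  sorted[4] = laby$wal  (last char: 'l')
  sorted[5] = llaby$wa  (last char: 'a')
  sorted[6] = wallaby$  (last char: '$')
  sorted[7] = y$wallab  (last char: 'b')
Last column: ylwala$b
Original string S is at sorted index 6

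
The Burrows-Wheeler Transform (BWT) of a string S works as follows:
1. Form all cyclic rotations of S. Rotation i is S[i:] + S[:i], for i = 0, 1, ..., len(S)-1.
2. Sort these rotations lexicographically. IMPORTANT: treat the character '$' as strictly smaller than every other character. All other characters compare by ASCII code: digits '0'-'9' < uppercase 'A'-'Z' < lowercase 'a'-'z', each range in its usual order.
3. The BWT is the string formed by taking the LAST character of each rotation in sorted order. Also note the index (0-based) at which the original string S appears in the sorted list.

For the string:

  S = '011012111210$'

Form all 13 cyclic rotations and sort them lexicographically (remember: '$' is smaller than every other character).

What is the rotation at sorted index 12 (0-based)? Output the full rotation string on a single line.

All 13 rotations (rotation i = S[i:]+S[:i]):
  rot[0] = 011012111210$
  rot[1] = 11012111210$0
  rot[2] = 1012111210$01
  rot[3] = 012111210$011
  rot[4] = 12111210$0110
  rot[5] = 2111210$01101
  rot[6] = 111210$011012
  rot[7] = 11210$0110121
  rot[8] = 1210$01101211
  rot[9] = 210$011012111
  rot[10] = 10$0110121112
  rot[11] = 0$01101211121
  rot[12] = $011012111210
Sorted (with $ < everything):
  sorted[0] = $011012111210
  sorted[1] = 0$01101211121
  sorted[2] = 011012111210$
  sorted[3] = 012111210$011
  sorted[4] = 10$0110121112
  sorted[5] = 1012111210$01
  sorted[6] = 11012111210$0
  sorted[7] = 111210$011012
  sorted[8] = 11210$0110121
  sorted[9] = 1210$01101211
  sorted[10] = 12111210$0110
  sorted[11] = 210$011012111
  sorted[12] = 2111210$01101
sorted[12] = 2111210$01101

Answer: 2111210$01101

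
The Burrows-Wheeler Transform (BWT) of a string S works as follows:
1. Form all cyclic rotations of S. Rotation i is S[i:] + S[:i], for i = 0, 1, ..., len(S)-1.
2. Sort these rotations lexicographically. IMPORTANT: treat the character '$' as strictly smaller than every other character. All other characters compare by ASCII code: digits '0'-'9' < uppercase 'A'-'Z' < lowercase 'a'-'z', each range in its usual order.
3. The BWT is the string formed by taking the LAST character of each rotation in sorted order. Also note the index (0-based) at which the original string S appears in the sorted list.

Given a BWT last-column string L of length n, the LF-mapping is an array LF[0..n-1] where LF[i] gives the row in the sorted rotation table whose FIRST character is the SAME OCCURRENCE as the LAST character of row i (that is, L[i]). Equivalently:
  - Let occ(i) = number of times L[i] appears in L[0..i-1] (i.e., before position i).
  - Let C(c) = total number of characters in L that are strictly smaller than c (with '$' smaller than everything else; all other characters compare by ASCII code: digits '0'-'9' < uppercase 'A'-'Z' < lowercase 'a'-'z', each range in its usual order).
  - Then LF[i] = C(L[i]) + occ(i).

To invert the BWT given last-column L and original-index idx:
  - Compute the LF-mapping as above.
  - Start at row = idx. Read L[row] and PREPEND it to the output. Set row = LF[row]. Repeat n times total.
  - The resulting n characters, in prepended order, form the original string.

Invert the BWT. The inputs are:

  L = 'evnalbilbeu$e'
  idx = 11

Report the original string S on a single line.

LF mapping: 4 12 10 1 8 2 7 9 3 5 11 0 6
Walk LF starting at row 11, prepending L[row]:
  step 1: row=11, L[11]='$', prepend. Next row=LF[11]=0
  step 2: row=0, L[0]='e', prepend. Next row=LF[0]=4
  step 3: row=4, L[4]='l', prepend. Next row=LF[4]=8
  step 4: row=8, L[8]='b', prepend. Next row=LF[8]=3
  step 5: row=3, L[3]='a', prepend. Next row=LF[3]=1
  step 6: row=1, L[1]='v', prepend. Next row=LF[1]=12
  step 7: row=12, L[12]='e', prepend. Next row=LF[12]=6
  step 8: row=6, L[6]='i', prepend. Next row=LF[6]=7
  step 9: row=7, L[7]='l', prepend. Next row=LF[7]=9
  step 10: row=9, L[9]='e', prepend. Next row=LF[9]=5
  step 11: row=5, L[5]='b', prepend. Next row=LF[5]=2
  step 12: row=2, L[2]='n', prepend. Next row=LF[2]=10
  step 13: row=10, L[10]='u', prepend. Next row=LF[10]=11
Reversed output: unbelievable$

Answer: unbelievable$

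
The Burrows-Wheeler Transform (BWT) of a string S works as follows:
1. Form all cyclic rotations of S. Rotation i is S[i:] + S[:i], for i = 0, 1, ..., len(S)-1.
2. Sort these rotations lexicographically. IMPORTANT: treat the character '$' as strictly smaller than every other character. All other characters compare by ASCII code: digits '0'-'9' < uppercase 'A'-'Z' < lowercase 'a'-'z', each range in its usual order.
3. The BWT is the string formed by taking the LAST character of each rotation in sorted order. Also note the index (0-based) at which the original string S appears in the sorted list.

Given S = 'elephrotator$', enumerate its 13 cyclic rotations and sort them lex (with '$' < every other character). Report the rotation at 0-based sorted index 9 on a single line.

All 13 rotations (rotation i = S[i:]+S[:i]):
  rot[0] = elephrotator$
  rot[1] = lephrotator$e
  rot[2] = ephrotator$el
  rot[3] = phrotator$ele
  rot[4] = hrotator$elep
  rot[5] = rotator$eleph
  rot[6] = otator$elephr
  rot[7] = tator$elephro
  rot[8] = ator$elephrot
  rot[9] = tor$elephrota
  rot[10] = or$elephrotat
  rot[11] = r$elephrotato
  rot[12] = $elephrotator
Sorted (with $ < everything):
  sorted[0] = $elephrotator
  sorted[1] = ator$elephrot
  sorted[2] = elephrotator$
  sorted[3] = ephrotator$el
  sorted[4] = hrotator$elep
  sorted[5] = lephrotator$e
  sorted[6] = or$elephrotat
  sorted[7] = otator$elephr
  sorted[8] = phrotator$ele
  sorted[9] = r$elephrotato
  sorted[10] = rotator$eleph
  sorted[11] = tator$elephro
  sorted[12] = tor$elephrota
sorted[9] = r$elephrotato

Answer: r$elephrotato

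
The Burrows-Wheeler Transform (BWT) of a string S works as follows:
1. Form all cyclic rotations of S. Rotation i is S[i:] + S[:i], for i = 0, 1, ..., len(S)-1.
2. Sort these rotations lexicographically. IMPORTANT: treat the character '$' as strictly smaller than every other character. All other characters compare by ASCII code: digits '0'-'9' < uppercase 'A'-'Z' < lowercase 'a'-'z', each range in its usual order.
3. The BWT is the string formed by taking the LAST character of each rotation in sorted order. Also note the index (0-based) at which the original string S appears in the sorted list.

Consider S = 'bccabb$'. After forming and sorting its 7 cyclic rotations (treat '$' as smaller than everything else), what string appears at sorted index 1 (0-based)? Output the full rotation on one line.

Answer: abb$bcc

Derivation:
All 7 rotations (rotation i = S[i:]+S[:i]):
  rot[0] = bccabb$
  rot[1] = ccabb$b
  rot[2] = cabb$bc
  rot[3] = abb$bcc
  rot[4] = bb$bcca
  rot[5] = b$bccab
  rot[6] = $bccabb
Sorted (with $ < everything):
  sorted[0] = $bccabb
  sorted[1] = abb$bcc
  sorted[2] = b$bccab
  sorted[3] = bb$bcca
  sorted[4] = bccabb$
  sorted[5] = cabb$bc
  sorted[6] = ccabb$b
sorted[1] = abb$bcc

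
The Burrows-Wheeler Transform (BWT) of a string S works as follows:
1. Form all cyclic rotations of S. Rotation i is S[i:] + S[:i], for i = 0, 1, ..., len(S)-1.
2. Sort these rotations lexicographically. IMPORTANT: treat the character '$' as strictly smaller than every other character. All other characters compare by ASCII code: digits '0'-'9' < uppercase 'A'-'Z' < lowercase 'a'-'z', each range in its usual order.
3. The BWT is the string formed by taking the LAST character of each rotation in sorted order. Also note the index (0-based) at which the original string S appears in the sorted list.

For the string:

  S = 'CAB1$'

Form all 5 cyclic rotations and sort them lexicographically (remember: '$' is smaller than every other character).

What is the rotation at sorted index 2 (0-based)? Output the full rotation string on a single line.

All 5 rotations (rotation i = S[i:]+S[:i]):
  rot[0] = CAB1$
  rot[1] = AB1$C
  rot[2] = B1$CA
  rot[3] = 1$CAB
  rot[4] = $CAB1
Sorted (with $ < everything):
  sorted[0] = $CAB1
  sorted[1] = 1$CAB
  sorted[2] = AB1$C
  sorted[3] = B1$CA
  sorted[4] = CAB1$
sorted[2] = AB1$C

Answer: AB1$C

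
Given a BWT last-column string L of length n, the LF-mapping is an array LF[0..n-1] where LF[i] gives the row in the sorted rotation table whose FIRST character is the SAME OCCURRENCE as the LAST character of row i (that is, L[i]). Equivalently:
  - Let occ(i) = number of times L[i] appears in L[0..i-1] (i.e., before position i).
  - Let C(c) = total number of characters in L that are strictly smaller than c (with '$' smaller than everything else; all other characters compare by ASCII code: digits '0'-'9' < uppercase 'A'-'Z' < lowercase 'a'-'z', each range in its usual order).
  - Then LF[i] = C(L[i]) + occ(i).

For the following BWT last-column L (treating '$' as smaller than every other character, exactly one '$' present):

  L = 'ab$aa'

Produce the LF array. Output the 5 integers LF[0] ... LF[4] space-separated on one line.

Char counts: '$':1, 'a':3, 'b':1
C (first-col start): C('$')=0, C('a')=1, C('b')=4
L[0]='a': occ=0, LF[0]=C('a')+0=1+0=1
L[1]='b': occ=0, LF[1]=C('b')+0=4+0=4
L[2]='$': occ=0, LF[2]=C('$')+0=0+0=0
L[3]='a': occ=1, LF[3]=C('a')+1=1+1=2
L[4]='a': occ=2, LF[4]=C('a')+2=1+2=3

Answer: 1 4 0 2 3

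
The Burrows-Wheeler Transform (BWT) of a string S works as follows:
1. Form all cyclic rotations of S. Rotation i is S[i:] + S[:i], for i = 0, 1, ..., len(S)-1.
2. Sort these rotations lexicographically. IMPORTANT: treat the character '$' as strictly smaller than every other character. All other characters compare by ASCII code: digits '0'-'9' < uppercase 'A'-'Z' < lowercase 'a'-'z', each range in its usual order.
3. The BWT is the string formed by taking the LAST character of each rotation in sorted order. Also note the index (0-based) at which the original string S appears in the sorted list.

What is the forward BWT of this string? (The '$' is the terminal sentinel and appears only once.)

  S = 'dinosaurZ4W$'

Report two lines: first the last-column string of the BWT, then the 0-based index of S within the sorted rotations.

Answer: WZ4rs$dinuoa
5

Derivation:
All 12 rotations (rotation i = S[i:]+S[:i]):
  rot[0] = dinosaurZ4W$
  rot[1] = inosaurZ4W$d
  rot[2] = nosaurZ4W$di
  rot[3] = osaurZ4W$din
  rot[4] = saurZ4W$dino
  rot[5] = aurZ4W$dinos
  rot[6] = urZ4W$dinosa
  rot[7] = rZ4W$dinosau
  rot[8] = Z4W$dinosaur
  rot[9] = 4W$dinosaurZ
  rot[10] = W$dinosaurZ4
  rot[11] = $dinosaurZ4W
Sorted (with $ < everything):
  sorted[0] = $dinosaurZ4W  (last char: 'W')
  sorted[1] = 4W$dinosaurZ  (last char: 'Z')
  sorted[2] = W$dinosaurZ4  (last char: '4')
  sorted[3] = Z4W$dinosaur  (last char: 'r')
  sorted[4] = aurZ4W$dinos  (last char: 's')
  sorted[5] = dinosaurZ4W$  (last char: '$')
  sorted[6] = inosaurZ4W$d  (last char: 'd')
  sorted[7] = nosaurZ4W$di  (last char: 'i')
  sorted[8] = osaurZ4W$din  (last char: 'n')
  sorted[9] = rZ4W$dinosau  (last char: 'u')
  sorted[10] = saurZ4W$dino  (last char: 'o')
  sorted[11] = urZ4W$dinosa  (last char: 'a')
Last column: WZ4rs$dinuoa
Original string S is at sorted index 5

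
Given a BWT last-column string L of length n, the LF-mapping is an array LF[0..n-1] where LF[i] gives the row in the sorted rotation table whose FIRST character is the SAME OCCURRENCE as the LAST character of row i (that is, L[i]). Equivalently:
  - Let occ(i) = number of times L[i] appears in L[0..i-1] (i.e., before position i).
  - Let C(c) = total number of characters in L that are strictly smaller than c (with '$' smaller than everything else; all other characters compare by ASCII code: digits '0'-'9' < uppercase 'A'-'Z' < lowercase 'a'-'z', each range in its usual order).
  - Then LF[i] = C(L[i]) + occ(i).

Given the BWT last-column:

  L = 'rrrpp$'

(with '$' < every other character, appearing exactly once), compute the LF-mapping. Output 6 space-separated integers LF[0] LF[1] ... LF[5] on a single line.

Char counts: '$':1, 'p':2, 'r':3
C (first-col start): C('$')=0, C('p')=1, C('r')=3
L[0]='r': occ=0, LF[0]=C('r')+0=3+0=3
L[1]='r': occ=1, LF[1]=C('r')+1=3+1=4
L[2]='r': occ=2, LF[2]=C('r')+2=3+2=5
L[3]='p': occ=0, LF[3]=C('p')+0=1+0=1
L[4]='p': occ=1, LF[4]=C('p')+1=1+1=2
L[5]='$': occ=0, LF[5]=C('$')+0=0+0=0

Answer: 3 4 5 1 2 0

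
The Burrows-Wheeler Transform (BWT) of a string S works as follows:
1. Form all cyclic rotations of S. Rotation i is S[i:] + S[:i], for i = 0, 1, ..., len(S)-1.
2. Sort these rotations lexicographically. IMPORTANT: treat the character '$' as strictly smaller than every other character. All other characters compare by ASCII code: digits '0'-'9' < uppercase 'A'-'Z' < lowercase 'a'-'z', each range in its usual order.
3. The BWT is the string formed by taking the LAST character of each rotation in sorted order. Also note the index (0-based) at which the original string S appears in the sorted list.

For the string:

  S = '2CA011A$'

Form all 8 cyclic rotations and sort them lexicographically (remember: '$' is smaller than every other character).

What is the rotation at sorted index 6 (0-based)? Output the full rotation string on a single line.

Answer: A011A$2C

Derivation:
All 8 rotations (rotation i = S[i:]+S[:i]):
  rot[0] = 2CA011A$
  rot[1] = CA011A$2
  rot[2] = A011A$2C
  rot[3] = 011A$2CA
  rot[4] = 11A$2CA0
  rot[5] = 1A$2CA01
  rot[6] = A$2CA011
  rot[7] = $2CA011A
Sorted (with $ < everything):
  sorted[0] = $2CA011A
  sorted[1] = 011A$2CA
  sorted[2] = 11A$2CA0
  sorted[3] = 1A$2CA01
  sorted[4] = 2CA011A$
  sorted[5] = A$2CA011
  sorted[6] = A011A$2C
  sorted[7] = CA011A$2
sorted[6] = A011A$2C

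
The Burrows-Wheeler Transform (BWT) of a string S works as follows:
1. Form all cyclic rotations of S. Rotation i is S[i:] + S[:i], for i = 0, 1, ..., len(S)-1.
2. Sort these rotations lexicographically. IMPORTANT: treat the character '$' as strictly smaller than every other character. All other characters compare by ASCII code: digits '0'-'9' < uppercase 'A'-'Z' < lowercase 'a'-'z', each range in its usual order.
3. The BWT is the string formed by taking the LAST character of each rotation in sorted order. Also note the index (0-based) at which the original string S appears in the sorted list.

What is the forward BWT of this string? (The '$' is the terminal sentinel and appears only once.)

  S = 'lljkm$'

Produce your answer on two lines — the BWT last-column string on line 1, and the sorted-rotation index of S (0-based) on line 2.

All 6 rotations (rotation i = S[i:]+S[:i]):
  rot[0] = lljkm$
  rot[1] = ljkm$l
  rot[2] = jkm$ll
  rot[3] = km$llj
  rot[4] = m$lljk
  rot[5] = $lljkm
Sorted (with $ < everything):
  sorted[0] = $lljkm  (last char: 'm')
  sorted[1] = jkm$ll  (last char: 'l')
  sorted[2] = km$llj  (last char: 'j')
  sorted[3] = ljkm$l  (last char: 'l')
  sorted[4] = lljkm$  (last char: '$')
  sorted[5] = m$lljk  (last char: 'k')
Last column: mljl$k
Original string S is at sorted index 4

Answer: mljl$k
4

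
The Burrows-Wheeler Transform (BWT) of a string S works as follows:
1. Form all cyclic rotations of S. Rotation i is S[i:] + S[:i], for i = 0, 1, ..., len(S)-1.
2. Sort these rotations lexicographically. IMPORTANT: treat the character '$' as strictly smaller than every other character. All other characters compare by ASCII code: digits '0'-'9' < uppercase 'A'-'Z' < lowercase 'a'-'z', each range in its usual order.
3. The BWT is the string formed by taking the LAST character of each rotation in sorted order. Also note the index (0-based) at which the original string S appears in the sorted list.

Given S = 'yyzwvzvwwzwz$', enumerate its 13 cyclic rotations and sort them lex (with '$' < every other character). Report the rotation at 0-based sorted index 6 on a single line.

All 13 rotations (rotation i = S[i:]+S[:i]):
  rot[0] = yyzwvzvwwzwz$
  rot[1] = yzwvzvwwzwz$y
  rot[2] = zwvzvwwzwz$yy
  rot[3] = wvzvwwzwz$yyz
  rot[4] = vzvwwzwz$yyzw
  rot[5] = zvwwzwz$yyzwv
  rot[6] = vwwzwz$yyzwvz
  rot[7] = wwzwz$yyzwvzv
  rot[8] = wzwz$yyzwvzvw
  rot[9] = zwz$yyzwvzvww
  rot[10] = wz$yyzwvzvwwz
  rot[11] = z$yyzwvzvwwzw
  rot[12] = $yyzwvzvwwzwz
Sorted (with $ < everything):
  sorted[0] = $yyzwvzvwwzwz
  sorted[1] = vwwzwz$yyzwvz
  sorted[2] = vzvwwzwz$yyzw
  sorted[3] = wvzvwwzwz$yyz
  sorted[4] = wwzwz$yyzwvzv
  sorted[5] = wz$yyzwvzvwwz
  sorted[6] = wzwz$yyzwvzvw
  sorted[7] = yyzwvzvwwzwz$
  sorted[8] = yzwvzvwwzwz$y
  sorted[9] = z$yyzwvzvwwzw
  sorted[10] = zvwwzwz$yyzwv
  sorted[11] = zwvzvwwzwz$yy
  sorted[12] = zwz$yyzwvzvww
sorted[6] = wzwz$yyzwvzvw

Answer: wzwz$yyzwvzvw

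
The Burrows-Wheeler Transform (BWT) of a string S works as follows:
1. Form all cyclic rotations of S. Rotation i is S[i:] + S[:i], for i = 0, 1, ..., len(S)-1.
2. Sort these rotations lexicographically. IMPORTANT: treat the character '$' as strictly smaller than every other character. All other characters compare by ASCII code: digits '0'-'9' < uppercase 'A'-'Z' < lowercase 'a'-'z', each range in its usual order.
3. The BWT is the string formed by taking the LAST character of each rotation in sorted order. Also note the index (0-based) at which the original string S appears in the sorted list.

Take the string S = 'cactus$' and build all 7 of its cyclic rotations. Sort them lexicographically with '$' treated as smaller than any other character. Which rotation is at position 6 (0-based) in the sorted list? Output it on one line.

All 7 rotations (rotation i = S[i:]+S[:i]):
  rot[0] = cactus$
  rot[1] = actus$c
  rot[2] = ctus$ca
  rot[3] = tus$cac
  rot[4] = us$cact
  rot[5] = s$cactu
  rot[6] = $cactus
Sorted (with $ < everything):
  sorted[0] = $cactus
  sorted[1] = actus$c
  sorted[2] = cactus$
  sorted[3] = ctus$ca
  sorted[4] = s$cactu
  sorted[5] = tus$cac
  sorted[6] = us$cact
sorted[6] = us$cact

Answer: us$cact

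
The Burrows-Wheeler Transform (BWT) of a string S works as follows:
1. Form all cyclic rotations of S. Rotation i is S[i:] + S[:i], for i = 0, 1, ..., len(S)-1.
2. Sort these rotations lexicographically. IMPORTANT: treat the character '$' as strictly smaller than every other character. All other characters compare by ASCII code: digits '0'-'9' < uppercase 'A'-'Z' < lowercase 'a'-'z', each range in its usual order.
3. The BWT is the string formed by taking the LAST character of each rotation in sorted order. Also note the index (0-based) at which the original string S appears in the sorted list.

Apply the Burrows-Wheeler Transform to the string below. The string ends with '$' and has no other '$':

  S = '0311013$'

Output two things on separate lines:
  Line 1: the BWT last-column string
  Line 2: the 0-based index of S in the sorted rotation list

Answer: 31$13010
2

Derivation:
All 8 rotations (rotation i = S[i:]+S[:i]):
  rot[0] = 0311013$
  rot[1] = 311013$0
  rot[2] = 11013$03
  rot[3] = 1013$031
  rot[4] = 013$0311
  rot[5] = 13$03110
  rot[6] = 3$031101
  rot[7] = $0311013
Sorted (with $ < everything):
  sorted[0] = $0311013  (last char: '3')
  sorted[1] = 013$0311  (last char: '1')
  sorted[2] = 0311013$  (last char: '$')
  sorted[3] = 1013$031  (last char: '1')
  sorted[4] = 11013$03  (last char: '3')
  sorted[5] = 13$03110  (last char: '0')
  sorted[6] = 3$031101  (last char: '1')
  sorted[7] = 311013$0  (last char: '0')
Last column: 31$13010
Original string S is at sorted index 2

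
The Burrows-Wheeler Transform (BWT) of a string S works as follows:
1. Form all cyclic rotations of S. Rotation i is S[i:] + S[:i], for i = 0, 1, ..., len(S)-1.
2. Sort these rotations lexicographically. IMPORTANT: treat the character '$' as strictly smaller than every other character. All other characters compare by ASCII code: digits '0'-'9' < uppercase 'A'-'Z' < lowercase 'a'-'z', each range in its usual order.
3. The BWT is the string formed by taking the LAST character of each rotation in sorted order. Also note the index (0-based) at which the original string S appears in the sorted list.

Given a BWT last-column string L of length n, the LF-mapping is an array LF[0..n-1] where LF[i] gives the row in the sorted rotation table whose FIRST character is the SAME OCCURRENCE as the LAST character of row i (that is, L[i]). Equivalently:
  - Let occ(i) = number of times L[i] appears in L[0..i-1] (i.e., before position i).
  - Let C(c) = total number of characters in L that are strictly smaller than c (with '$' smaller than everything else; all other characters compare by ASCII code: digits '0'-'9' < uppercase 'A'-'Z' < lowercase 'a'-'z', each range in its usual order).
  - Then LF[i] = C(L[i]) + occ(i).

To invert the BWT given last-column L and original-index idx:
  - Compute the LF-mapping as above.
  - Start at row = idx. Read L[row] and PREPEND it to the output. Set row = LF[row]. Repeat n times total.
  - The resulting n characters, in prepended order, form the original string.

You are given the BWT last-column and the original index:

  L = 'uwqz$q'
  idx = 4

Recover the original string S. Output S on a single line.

Answer: wqqzu$

Derivation:
LF mapping: 3 4 1 5 0 2
Walk LF starting at row 4, prepending L[row]:
  step 1: row=4, L[4]='$', prepend. Next row=LF[4]=0
  step 2: row=0, L[0]='u', prepend. Next row=LF[0]=3
  step 3: row=3, L[3]='z', prepend. Next row=LF[3]=5
  step 4: row=5, L[5]='q', prepend. Next row=LF[5]=2
  step 5: row=2, L[2]='q', prepend. Next row=LF[2]=1
  step 6: row=1, L[1]='w', prepend. Next row=LF[1]=4
Reversed output: wqqzu$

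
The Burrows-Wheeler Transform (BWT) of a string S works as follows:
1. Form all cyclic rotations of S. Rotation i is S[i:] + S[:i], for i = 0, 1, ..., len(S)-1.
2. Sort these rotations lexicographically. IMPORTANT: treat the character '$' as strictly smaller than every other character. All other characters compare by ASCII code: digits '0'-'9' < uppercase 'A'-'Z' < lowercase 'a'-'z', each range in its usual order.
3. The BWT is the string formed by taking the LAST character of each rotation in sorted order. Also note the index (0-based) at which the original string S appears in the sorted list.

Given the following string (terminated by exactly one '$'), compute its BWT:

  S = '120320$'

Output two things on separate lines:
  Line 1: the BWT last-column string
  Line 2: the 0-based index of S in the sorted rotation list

All 7 rotations (rotation i = S[i:]+S[:i]):
  rot[0] = 120320$
  rot[1] = 20320$1
  rot[2] = 0320$12
  rot[3] = 320$120
  rot[4] = 20$1203
  rot[5] = 0$12032
  rot[6] = $120320
Sorted (with $ < everything):
  sorted[0] = $120320  (last char: '0')
  sorted[1] = 0$12032  (last char: '2')
  sorted[2] = 0320$12  (last char: '2')
  sorted[3] = 120320$  (last char: '$')
  sorted[4] = 20$1203  (last char: '3')
  sorted[5] = 20320$1  (last char: '1')
  sorted[6] = 320$120  (last char: '0')
Last column: 022$310
Original string S is at sorted index 3

Answer: 022$310
3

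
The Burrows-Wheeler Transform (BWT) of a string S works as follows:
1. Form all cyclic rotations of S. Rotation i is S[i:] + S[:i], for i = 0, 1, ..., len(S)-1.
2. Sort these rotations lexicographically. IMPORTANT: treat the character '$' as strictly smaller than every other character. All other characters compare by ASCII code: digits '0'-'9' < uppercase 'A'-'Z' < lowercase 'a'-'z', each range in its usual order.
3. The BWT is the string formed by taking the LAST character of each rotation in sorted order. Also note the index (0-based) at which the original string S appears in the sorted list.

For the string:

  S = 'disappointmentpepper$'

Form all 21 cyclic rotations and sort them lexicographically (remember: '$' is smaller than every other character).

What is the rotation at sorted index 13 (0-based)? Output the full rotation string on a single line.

Answer: per$disappointmentpep

Derivation:
All 21 rotations (rotation i = S[i:]+S[:i]):
  rot[0] = disappointmentpepper$
  rot[1] = isappointmentpepper$d
  rot[2] = sappointmentpepper$di
  rot[3] = appointmentpepper$dis
  rot[4] = ppointmentpepper$disa
  rot[5] = pointmentpepper$disap
  rot[6] = ointmentpepper$disapp
  rot[7] = intmentpepper$disappo
  rot[8] = ntmentpepper$disappoi
  rot[9] = tmentpepper$disappoin
  rot[10] = mentpepper$disappoint
  rot[11] = entpepper$disappointm
  rot[12] = ntpepper$disappointme
  rot[13] = tpepper$disappointmen
  rot[14] = pepper$disappointment
  rot[15] = epper$disappointmentp
  rot[16] = pper$disappointmentpe
  rot[17] = per$disappointmentpep
  rot[18] = er$disappointmentpepp
  rot[19] = r$disappointmentpeppe
  rot[20] = $disappointmentpepper
Sorted (with $ < everything):
  sorted[0] = $disappointmentpepper
  sorted[1] = appointmentpepper$dis
  sorted[2] = disappointmentpepper$
  sorted[3] = entpepper$disappointm
  sorted[4] = epper$disappointmentp
  sorted[5] = er$disappointmentpepp
  sorted[6] = intmentpepper$disappo
  sorted[7] = isappointmentpepper$d
  sorted[8] = mentpepper$disappoint
  sorted[9] = ntmentpepper$disappoi
  sorted[10] = ntpepper$disappointme
  sorted[11] = ointmentpepper$disapp
  sorted[12] = pepper$disappointment
  sorted[13] = per$disappointmentpep
  sorted[14] = pointmentpepper$disap
  sorted[15] = pper$disappointmentpe
  sorted[16] = ppointmentpepper$disa
  sorted[17] = r$disappointmentpeppe
  sorted[18] = sappointmentpepper$di
  sorted[19] = tmentpepper$disappoin
  sorted[20] = tpepper$disappointmen
sorted[13] = per$disappointmentpep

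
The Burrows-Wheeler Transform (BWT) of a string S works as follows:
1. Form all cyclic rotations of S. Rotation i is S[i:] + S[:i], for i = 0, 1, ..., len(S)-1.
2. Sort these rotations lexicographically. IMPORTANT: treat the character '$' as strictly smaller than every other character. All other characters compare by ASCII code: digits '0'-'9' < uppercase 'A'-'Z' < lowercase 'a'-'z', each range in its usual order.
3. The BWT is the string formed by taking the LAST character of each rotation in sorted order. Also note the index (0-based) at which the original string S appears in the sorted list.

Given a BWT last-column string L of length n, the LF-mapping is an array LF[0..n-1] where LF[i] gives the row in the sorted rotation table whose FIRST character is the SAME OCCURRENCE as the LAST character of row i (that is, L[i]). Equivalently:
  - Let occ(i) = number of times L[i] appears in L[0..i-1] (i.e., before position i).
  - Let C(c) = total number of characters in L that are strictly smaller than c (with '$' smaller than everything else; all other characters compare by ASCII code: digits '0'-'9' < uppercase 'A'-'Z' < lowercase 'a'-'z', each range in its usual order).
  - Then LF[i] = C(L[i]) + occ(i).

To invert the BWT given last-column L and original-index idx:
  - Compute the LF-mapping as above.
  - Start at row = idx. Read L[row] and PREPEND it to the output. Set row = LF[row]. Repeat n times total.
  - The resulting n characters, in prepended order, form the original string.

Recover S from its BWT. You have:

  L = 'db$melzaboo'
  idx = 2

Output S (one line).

LF mapping: 4 2 0 7 5 6 10 1 3 8 9
Walk LF starting at row 2, prepending L[row]:
  step 1: row=2, L[2]='$', prepend. Next row=LF[2]=0
  step 2: row=0, L[0]='d', prepend. Next row=LF[0]=4
  step 3: row=4, L[4]='e', prepend. Next row=LF[4]=5
  step 4: row=5, L[5]='l', prepend. Next row=LF[5]=6
  step 5: row=6, L[6]='z', prepend. Next row=LF[6]=10
  step 6: row=10, L[10]='o', prepend. Next row=LF[10]=9
  step 7: row=9, L[9]='o', prepend. Next row=LF[9]=8
  step 8: row=8, L[8]='b', prepend. Next row=LF[8]=3
  step 9: row=3, L[3]='m', prepend. Next row=LF[3]=7
  step 10: row=7, L[7]='a', prepend. Next row=LF[7]=1
  step 11: row=1, L[1]='b', prepend. Next row=LF[1]=2
Reversed output: bamboozled$

Answer: bamboozled$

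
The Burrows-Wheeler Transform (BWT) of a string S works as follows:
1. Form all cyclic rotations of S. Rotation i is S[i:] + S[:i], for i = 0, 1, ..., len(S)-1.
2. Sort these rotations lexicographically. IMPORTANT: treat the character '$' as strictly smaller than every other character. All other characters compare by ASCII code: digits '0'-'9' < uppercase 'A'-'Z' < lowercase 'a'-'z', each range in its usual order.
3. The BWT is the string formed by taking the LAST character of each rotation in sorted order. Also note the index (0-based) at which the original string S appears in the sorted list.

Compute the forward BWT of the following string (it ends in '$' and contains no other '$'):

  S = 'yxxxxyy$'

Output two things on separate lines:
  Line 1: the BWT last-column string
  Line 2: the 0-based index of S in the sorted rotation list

Answer: yyxxxy$x
6

Derivation:
All 8 rotations (rotation i = S[i:]+S[:i]):
  rot[0] = yxxxxyy$
  rot[1] = xxxxyy$y
  rot[2] = xxxyy$yx
  rot[3] = xxyy$yxx
  rot[4] = xyy$yxxx
  rot[5] = yy$yxxxx
  rot[6] = y$yxxxxy
  rot[7] = $yxxxxyy
Sorted (with $ < everything):
  sorted[0] = $yxxxxyy  (last char: 'y')
  sorted[1] = xxxxyy$y  (last char: 'y')
  sorted[2] = xxxyy$yx  (last char: 'x')
  sorted[3] = xxyy$yxx  (last char: 'x')
  sorted[4] = xyy$yxxx  (last char: 'x')
  sorted[5] = y$yxxxxy  (last char: 'y')
  sorted[6] = yxxxxyy$  (last char: '$')
  sorted[7] = yy$yxxxx  (last char: 'x')
Last column: yyxxxy$x
Original string S is at sorted index 6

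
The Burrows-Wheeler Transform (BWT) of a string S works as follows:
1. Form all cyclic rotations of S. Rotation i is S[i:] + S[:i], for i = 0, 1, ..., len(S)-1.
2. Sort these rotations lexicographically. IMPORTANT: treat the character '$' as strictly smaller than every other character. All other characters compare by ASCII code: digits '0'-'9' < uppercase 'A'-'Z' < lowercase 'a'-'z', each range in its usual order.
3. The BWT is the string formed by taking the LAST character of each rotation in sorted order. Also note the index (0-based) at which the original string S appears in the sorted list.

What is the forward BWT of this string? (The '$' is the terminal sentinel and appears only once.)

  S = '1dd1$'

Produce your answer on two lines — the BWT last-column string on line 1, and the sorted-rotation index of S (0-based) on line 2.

Answer: 1d$d1
2

Derivation:
All 5 rotations (rotation i = S[i:]+S[:i]):
  rot[0] = 1dd1$
  rot[1] = dd1$1
  rot[2] = d1$1d
  rot[3] = 1$1dd
  rot[4] = $1dd1
Sorted (with $ < everything):
  sorted[0] = $1dd1  (last char: '1')
  sorted[1] = 1$1dd  (last char: 'd')
  sorted[2] = 1dd1$  (last char: '$')
  sorted[3] = d1$1d  (last char: 'd')
  sorted[4] = dd1$1  (last char: '1')
Last column: 1d$d1
Original string S is at sorted index 2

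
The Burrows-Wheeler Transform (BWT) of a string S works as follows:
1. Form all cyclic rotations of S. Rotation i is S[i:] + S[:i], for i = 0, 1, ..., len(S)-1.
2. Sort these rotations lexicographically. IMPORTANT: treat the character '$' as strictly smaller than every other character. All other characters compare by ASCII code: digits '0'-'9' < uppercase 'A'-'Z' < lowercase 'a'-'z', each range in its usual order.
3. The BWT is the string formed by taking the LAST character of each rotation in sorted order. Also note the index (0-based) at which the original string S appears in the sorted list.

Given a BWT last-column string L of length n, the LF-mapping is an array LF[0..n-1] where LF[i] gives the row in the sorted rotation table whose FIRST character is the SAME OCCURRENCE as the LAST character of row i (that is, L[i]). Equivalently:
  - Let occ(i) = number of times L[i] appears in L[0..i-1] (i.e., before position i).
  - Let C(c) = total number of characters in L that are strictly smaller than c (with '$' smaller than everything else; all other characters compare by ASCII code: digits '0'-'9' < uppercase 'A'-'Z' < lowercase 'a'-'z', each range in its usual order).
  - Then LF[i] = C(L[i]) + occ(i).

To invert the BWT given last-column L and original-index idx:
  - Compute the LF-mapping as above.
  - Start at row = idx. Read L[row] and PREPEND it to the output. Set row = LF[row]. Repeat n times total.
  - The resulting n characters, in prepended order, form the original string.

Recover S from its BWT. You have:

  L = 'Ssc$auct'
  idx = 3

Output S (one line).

Answer: cactusS$

Derivation:
LF mapping: 1 5 3 0 2 7 4 6
Walk LF starting at row 3, prepending L[row]:
  step 1: row=3, L[3]='$', prepend. Next row=LF[3]=0
  step 2: row=0, L[0]='S', prepend. Next row=LF[0]=1
  step 3: row=1, L[1]='s', prepend. Next row=LF[1]=5
  step 4: row=5, L[5]='u', prepend. Next row=LF[5]=7
  step 5: row=7, L[7]='t', prepend. Next row=LF[7]=6
  step 6: row=6, L[6]='c', prepend. Next row=LF[6]=4
  step 7: row=4, L[4]='a', prepend. Next row=LF[4]=2
  step 8: row=2, L[2]='c', prepend. Next row=LF[2]=3
Reversed output: cactusS$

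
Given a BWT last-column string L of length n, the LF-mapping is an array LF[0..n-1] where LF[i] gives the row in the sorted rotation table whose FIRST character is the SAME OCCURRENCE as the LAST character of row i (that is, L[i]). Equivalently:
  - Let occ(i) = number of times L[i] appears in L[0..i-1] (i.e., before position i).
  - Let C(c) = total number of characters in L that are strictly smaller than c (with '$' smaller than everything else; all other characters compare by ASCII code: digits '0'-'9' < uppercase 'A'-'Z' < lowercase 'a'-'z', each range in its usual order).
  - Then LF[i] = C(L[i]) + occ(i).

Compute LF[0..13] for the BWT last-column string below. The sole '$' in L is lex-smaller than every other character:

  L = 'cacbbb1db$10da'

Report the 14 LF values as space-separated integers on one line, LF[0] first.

Answer: 10 4 11 6 7 8 2 12 9 0 3 1 13 5

Derivation:
Char counts: '$':1, '0':1, '1':2, 'a':2, 'b':4, 'c':2, 'd':2
C (first-col start): C('$')=0, C('0')=1, C('1')=2, C('a')=4, C('b')=6, C('c')=10, C('d')=12
L[0]='c': occ=0, LF[0]=C('c')+0=10+0=10
L[1]='a': occ=0, LF[1]=C('a')+0=4+0=4
L[2]='c': occ=1, LF[2]=C('c')+1=10+1=11
L[3]='b': occ=0, LF[3]=C('b')+0=6+0=6
L[4]='b': occ=1, LF[4]=C('b')+1=6+1=7
L[5]='b': occ=2, LF[5]=C('b')+2=6+2=8
L[6]='1': occ=0, LF[6]=C('1')+0=2+0=2
L[7]='d': occ=0, LF[7]=C('d')+0=12+0=12
L[8]='b': occ=3, LF[8]=C('b')+3=6+3=9
L[9]='$': occ=0, LF[9]=C('$')+0=0+0=0
L[10]='1': occ=1, LF[10]=C('1')+1=2+1=3
L[11]='0': occ=0, LF[11]=C('0')+0=1+0=1
L[12]='d': occ=1, LF[12]=C('d')+1=12+1=13
L[13]='a': occ=1, LF[13]=C('a')+1=4+1=5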